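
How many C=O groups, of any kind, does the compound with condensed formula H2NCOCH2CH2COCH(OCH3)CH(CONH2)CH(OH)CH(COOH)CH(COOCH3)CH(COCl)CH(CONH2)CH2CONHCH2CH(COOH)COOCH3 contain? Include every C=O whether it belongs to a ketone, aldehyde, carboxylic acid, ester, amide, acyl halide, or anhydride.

H2NCO: amide, 1 C=O (running total 1).
CO: ketone, 1 C=O (running total 2).
CH(CONH2): amide, 1 C=O (running total 3).
CH(COOH): carboxylic acid, 1 C=O (running total 4).
CH(COOCH3): ester, 1 C=O (running total 5).
CH(COCl): acyl halide, 1 C=O (running total 6).
CH(CONH2): amide, 1 C=O (running total 7).
CH2CONHCH2: amide, 1 C=O (running total 8).
CH(COOH): carboxylic acid, 1 C=O (running total 9).
COOCH3: ester, 1 C=O (running total 10).

10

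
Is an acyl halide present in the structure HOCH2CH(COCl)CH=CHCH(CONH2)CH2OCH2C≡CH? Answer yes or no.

HO– on an sp³ carbon → alcohol.
pendant –C(=O)X: carbonyl C bonded to C and halogen → acyl halide.
C=C double bond → alkene.
pendant –CONH2: carbonyl C bonded to C and N → amide.
C–O–C with sp³ carbons on both sides and no adjacent C=O → ether.
C≡C triple bond → alkyne.
The CH(COCl) segment supplies the acyl halide: pendant –C(=O)X: carbonyl C bonded to C and halogen → acyl halide.

yes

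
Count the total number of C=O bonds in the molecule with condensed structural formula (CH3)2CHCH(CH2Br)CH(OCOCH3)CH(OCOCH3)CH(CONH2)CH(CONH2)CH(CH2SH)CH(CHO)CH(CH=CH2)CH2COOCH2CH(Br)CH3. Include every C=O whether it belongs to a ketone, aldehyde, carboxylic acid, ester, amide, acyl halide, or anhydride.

CH(OCOCH3): ester, 1 C=O (running total 1).
CH(OCOCH3): ester, 1 C=O (running total 2).
CH(CONH2): amide, 1 C=O (running total 3).
CH(CONH2): amide, 1 C=O (running total 4).
CH(CHO): aldehyde, 1 C=O (running total 5).
CH2COOCH2: ester, 1 C=O (running total 6).

6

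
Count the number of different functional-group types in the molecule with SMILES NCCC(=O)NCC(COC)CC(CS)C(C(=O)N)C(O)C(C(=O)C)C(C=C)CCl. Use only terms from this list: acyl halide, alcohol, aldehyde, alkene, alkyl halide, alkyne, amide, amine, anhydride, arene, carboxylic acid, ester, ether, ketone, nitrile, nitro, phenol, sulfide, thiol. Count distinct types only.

8

Working along the chain:
  H2NCH2: –NH2 on an sp³ carbon with no adjacent C=O → amine.
  CH2CONHCH2: –C(=O)–N– linkage → amide (the N is not an amine).
  CH(CH2OCH3): pendant –CH2OCH3: C–O–C linkage → ether.
  CH(CH2SH): pendant –CH2SH → thiol.
  CH(CONH2): pendant –CONH2: carbonyl C bonded to C and N → amide.
  CH(OH): –OH on an sp³ carbon → alcohol (secondary).
  CH(COCH3): pendant –COCH3: carbonyl C bonded to two carbons → ketone.
  CH(CH=CH2): pendant –CH=CH2: C=C double bond → alkene.
  CH2Cl: halogen on an sp³ carbon → alkyl halide.
Distinct types present: alcohol, alkene, alkyl halide, amide, amine, ether, ketone, thiol.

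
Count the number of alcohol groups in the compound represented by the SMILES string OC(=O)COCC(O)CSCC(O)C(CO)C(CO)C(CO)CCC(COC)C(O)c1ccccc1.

Reading the structure from left to right:
  HOOC: –COOH: carbonyl C bonded to –OH and C → carboxylic acid (the –OH is not a separate alcohol).
  CH2OCH2: C–O–C with sp³ carbons on both sides and no adjacent C=O → ether.
  CH(OH): –OH on an sp³ carbon → alcohol (secondary).
  CH2SCH2: C–S–C linkage → sulfide (thioether).
  CH(OH): –OH on an sp³ carbon → alcohol (secondary).
  CH(CH2OH): pendant –CH2OH on an sp³ backbone C → alcohol.
  CH(CH2OH): pendant –CH2OH on an sp³ backbone C → alcohol.
  CH(CH2OH): pendant –CH2OH on an sp³ backbone C → alcohol.
  CH(CH2OCH3): pendant –CH2OCH3: C–O–C linkage → ether.
  CH(OH): –OH on an sp³ carbon → alcohol (secondary).
  C6H5: –C6H5 phenyl ring → arene.
Alcohol appears at: CH(OH), CH(OH), CH(CH2OH), CH(CH2OH), CH(CH2OH), CH(OH) → 6.

6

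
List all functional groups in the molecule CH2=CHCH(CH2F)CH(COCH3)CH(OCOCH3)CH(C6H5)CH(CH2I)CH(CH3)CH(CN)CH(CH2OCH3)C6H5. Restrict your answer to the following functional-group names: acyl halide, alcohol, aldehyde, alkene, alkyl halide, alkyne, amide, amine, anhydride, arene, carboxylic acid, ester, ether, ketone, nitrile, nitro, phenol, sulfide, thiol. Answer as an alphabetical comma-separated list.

alkene, alkyl halide, arene, ester, ether, ketone, nitrile

C=C double bond → alkene.
pendant –CH2X: halogen on sp³ carbon → alkyl halide.
pendant –COCH3: carbonyl C bonded to two carbons → ketone.
pendant –OC(=O)CH3: an acyloxy group → ester.
pendant –C6H5: benzene ring → arene.
pendant –CH2X: halogen on sp³ carbon → alkyl halide.
pendant –C≡N: nitrile.
pendant –CH2OCH3: C–O–C linkage → ether.
–C6H5 phenyl ring → arene.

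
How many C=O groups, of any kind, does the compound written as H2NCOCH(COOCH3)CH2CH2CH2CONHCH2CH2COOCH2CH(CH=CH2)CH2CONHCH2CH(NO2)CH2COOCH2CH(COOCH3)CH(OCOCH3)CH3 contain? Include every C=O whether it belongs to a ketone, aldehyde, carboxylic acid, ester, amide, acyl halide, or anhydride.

8

H2NCO: amide, 1 C=O (running total 1).
CH(COOCH3): ester, 1 C=O (running total 2).
CH2CONHCH2: amide, 1 C=O (running total 3).
CH2COOCH2: ester, 1 C=O (running total 4).
CH2CONHCH2: amide, 1 C=O (running total 5).
CH2COOCH2: ester, 1 C=O (running total 6).
CH(COOCH3): ester, 1 C=O (running total 7).
CH(OCOCH3): ester, 1 C=O (running total 8).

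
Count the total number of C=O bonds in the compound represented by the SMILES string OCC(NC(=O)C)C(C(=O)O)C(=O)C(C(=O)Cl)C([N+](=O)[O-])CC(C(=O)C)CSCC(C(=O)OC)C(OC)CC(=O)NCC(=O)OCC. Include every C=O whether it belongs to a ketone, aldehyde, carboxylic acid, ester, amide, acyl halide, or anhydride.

CH(NHCOCH3): amide, 1 C=O (running total 1).
CH(COOH): carboxylic acid, 1 C=O (running total 2).
CO: ketone, 1 C=O (running total 3).
CH(COCl): acyl halide, 1 C=O (running total 4).
CH(COCH3): ketone, 1 C=O (running total 5).
CH(COOCH3): ester, 1 C=O (running total 6).
CH2CONHCH2: amide, 1 C=O (running total 7).
COOCH2CH3: ester, 1 C=O (running total 8).

8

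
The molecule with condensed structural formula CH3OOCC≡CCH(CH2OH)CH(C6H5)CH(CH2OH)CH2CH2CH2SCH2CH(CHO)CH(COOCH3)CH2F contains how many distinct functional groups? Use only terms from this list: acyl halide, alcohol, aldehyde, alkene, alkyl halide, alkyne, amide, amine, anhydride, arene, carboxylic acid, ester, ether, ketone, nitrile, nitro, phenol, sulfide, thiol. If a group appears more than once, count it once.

7

Taking each segment in turn:
  CH3OOC: CH3O–C(=O)–: carbonyl C bonded to C and to –OCH3 → ester (not ketone + ether).
  C≡C: C≡C triple bond → alkyne.
  CH(CH2OH): pendant –CH2OH on an sp³ backbone C → alcohol.
  CH(C6H5): pendant –C6H5: benzene ring → arene.
  CH(CH2OH): pendant –CH2OH on an sp³ backbone C → alcohol.
  CH2SCH2: C–S–C linkage → sulfide (thioether).
  CH(CHO): pendant –CHO: carbonyl C bonded to C and H → aldehyde.
  CH(COOCH3): pendant –COOCH3: carbonyl C bonded to C and –OCH3 → ester.
  CH2F: halogen on an sp³ carbon → alkyl halide.
Distinct types present: alcohol, aldehyde, alkyl halide, alkyne, arene, ester, sulfide.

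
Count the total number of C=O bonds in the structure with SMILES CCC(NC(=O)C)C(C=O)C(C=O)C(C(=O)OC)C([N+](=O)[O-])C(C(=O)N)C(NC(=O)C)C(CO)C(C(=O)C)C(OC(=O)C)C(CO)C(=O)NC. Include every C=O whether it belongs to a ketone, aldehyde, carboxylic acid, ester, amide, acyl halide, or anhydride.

9

CH(NHCOCH3): amide, 1 C=O (running total 1).
CH(CHO): aldehyde, 1 C=O (running total 2).
CH(CHO): aldehyde, 1 C=O (running total 3).
CH(COOCH3): ester, 1 C=O (running total 4).
CH(CONH2): amide, 1 C=O (running total 5).
CH(NHCOCH3): amide, 1 C=O (running total 6).
CH(COCH3): ketone, 1 C=O (running total 7).
CH(OCOCH3): ester, 1 C=O (running total 8).
CONHCH3: amide, 1 C=O (running total 9).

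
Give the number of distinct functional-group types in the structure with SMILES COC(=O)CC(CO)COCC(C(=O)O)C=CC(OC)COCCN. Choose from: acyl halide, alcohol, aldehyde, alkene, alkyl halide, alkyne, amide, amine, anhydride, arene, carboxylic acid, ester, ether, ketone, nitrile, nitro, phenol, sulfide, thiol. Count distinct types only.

6

Working along the chain:
  CH3OOC: CH3O–C(=O)–: carbonyl C bonded to C and to –OCH3 → ester (not ketone + ether).
  CH(CH2OH): pendant –CH2OH on an sp³ backbone C → alcohol.
  CH2OCH2: C–O–C with sp³ carbons on both sides and no adjacent C=O → ether.
  CH(COOH): pendant –COOH: carbonyl C bonded to C and –OH → carboxylic acid.
  CH=CH: C=C double bond → alkene.
  CH(OCH3): pendant –OCH3: C–O–C with sp³ C, no adjacent C=O → ether.
  CH2OCH2: C–O–C with sp³ carbons on both sides and no adjacent C=O → ether.
  CH2NH2: –NH2 on an sp³ carbon with no adjacent C=O → amine.
Distinct types present: alcohol, alkene, amine, carboxylic acid, ester, ether.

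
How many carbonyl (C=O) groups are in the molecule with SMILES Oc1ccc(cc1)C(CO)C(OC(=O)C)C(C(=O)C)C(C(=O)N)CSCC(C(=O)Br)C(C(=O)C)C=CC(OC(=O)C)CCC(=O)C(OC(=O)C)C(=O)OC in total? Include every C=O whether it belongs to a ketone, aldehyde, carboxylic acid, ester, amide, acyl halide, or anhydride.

9

CH(OCOCH3): ester, 1 C=O (running total 1).
CH(COCH3): ketone, 1 C=O (running total 2).
CH(CONH2): amide, 1 C=O (running total 3).
CH(COBr): acyl halide, 1 C=O (running total 4).
CH(COCH3): ketone, 1 C=O (running total 5).
CH(OCOCH3): ester, 1 C=O (running total 6).
CO: ketone, 1 C=O (running total 7).
CH(OCOCH3): ester, 1 C=O (running total 8).
COOCH3: ester, 1 C=O (running total 9).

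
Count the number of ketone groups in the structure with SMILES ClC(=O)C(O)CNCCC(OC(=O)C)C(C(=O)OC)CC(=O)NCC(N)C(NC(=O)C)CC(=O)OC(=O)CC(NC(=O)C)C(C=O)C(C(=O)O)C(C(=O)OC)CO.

0

–C(=O)Cl: carbonyl C bonded to C and to a halogen → acyl halide (not alkyl halide).
–OH on an sp³ carbon → alcohol (secondary).
C–N–C with sp³ carbons and no adjacent C=O → amine (secondary).
pendant –OC(=O)CH3: an acyloxy group → ester.
pendant –COOCH3: carbonyl C bonded to C and –OCH3 → ester.
–C(=O)–N– linkage → amide (the N is not an amine).
–NH2 on an sp³ carbon with no adjacent C=O → amine.
pendant –NHC(=O)CH3: N bonded to a carbonyl → amide (not amine).
two acyl groups sharing one oxygen, –C(=O)–O–C(=O)– → anhydride.
pendant –NHC(=O)CH3: N bonded to a carbonyl → amide (not amine).
pendant –CHO: carbonyl C bonded to C and H → aldehyde.
pendant –COOH: carbonyl C bonded to C and –OH → carboxylic acid.
pendant –COOCH3: carbonyl C bonded to C and –OCH3 → ester.
–OH on an sp³ carbon → alcohol.
No segment is a ketone: ClCO is acyl halide, not ketone; CH(OCOCH3) is ester, not ketone; CH(COOCH3) is ester, not ketone. → 0.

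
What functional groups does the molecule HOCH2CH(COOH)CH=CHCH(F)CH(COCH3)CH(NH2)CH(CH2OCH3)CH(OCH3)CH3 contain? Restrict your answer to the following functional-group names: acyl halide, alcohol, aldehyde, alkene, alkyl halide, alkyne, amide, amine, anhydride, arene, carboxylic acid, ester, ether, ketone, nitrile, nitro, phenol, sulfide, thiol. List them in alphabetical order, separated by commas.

HO– on an sp³ carbon → alcohol.
pendant –COOH: carbonyl C bonded to C and –OH → carboxylic acid.
C=C double bond → alkene.
halogen on an sp³ carbon → alkyl halide.
pendant –COCH3: carbonyl C bonded to two carbons → ketone.
–NH2 on an sp³ carbon with no adjacent C=O → amine.
pendant –CH2OCH3: C–O–C linkage → ether.
pendant –OCH3: C–O–C with sp³ C, no adjacent C=O → ether.

alcohol, alkene, alkyl halide, amine, carboxylic acid, ether, ketone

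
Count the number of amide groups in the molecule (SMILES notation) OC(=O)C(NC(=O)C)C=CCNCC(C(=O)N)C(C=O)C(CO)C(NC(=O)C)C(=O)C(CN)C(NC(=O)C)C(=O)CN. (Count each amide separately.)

4

Reading the structure from left to right:
  HOOC: –COOH: carbonyl C bonded to –OH and C → carboxylic acid (the –OH is not a separate alcohol).
  CH(NHCOCH3): pendant –NHC(=O)CH3: N bonded to a carbonyl → amide (not amine).
  CH=CH: C=C double bond → alkene.
  CH2NHCH2: C–N–C with sp³ carbons and no adjacent C=O → amine (secondary).
  CH(CONH2): pendant –CONH2: carbonyl C bonded to C and N → amide.
  CH(CHO): pendant –CHO: carbonyl C bonded to C and H → aldehyde.
  CH(CH2OH): pendant –CH2OH on an sp³ backbone C → alcohol.
  CH(NHCOCH3): pendant –NHC(=O)CH3: N bonded to a carbonyl → amide (not amine).
  CO: –C(=O)– with carbon on both sides → ketone.
  CH(CH2NH2): pendant –CH2NH2: N on sp³ C, no adjacent C=O → amine.
  CH(NHCOCH3): pendant –NHC(=O)CH3: N bonded to a carbonyl → amide (not amine).
  CO: –C(=O)– with carbon on both sides → ketone.
  CH2NH2: –NH2 on an sp³ carbon with no adjacent C=O → amine.
Amide appears at: CH(NHCOCH3), CH(CONH2), CH(NHCOCH3), CH(NHCOCH3) → 4.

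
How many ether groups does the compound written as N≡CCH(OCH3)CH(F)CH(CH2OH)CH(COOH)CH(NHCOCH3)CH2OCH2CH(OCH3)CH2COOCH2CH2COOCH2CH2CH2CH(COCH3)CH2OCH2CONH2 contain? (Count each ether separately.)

4

Reading the structure from left to right:
  N≡C: N≡C–: carbon triple-bonded to nitrogen → nitrile.
  CH(OCH3): pendant –OCH3: C–O–C with sp³ C, no adjacent C=O → ether.
  CH(F): halogen on an sp³ carbon → alkyl halide.
  CH(CH2OH): pendant –CH2OH on an sp³ backbone C → alcohol.
  CH(COOH): pendant –COOH: carbonyl C bonded to C and –OH → carboxylic acid.
  CH(NHCOCH3): pendant –NHC(=O)CH3: N bonded to a carbonyl → amide (not amine).
  CH2OCH2: C–O–C with sp³ carbons on both sides and no adjacent C=O → ether.
  CH(OCH3): pendant –OCH3: C–O–C with sp³ C, no adjacent C=O → ether.
  CH2COOCH2: –C(=O)–O–C with C on the carbonyl side → ester.
  CH2COOCH2: –C(=O)–O–C with C on the carbonyl side → ester.
  CH(COCH3): pendant –COCH3: carbonyl C bonded to two carbons → ketone.
  CH2OCH2: C–O–C with sp³ carbons on both sides and no adjacent C=O → ether.
  CONH2: –C(=O)NH2: carbonyl C bonded to C and to N → amide (the N is not a separate amine).
Ether appears at: CH(OCH3), CH2OCH2, CH(OCH3), CH2OCH2 → 4.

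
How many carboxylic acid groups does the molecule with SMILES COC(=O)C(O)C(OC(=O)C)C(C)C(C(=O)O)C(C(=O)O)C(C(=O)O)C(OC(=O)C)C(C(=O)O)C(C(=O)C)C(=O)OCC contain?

CH3O–C(=O)–: carbonyl C bonded to C and to –OCH3 → ester (not ketone + ether).
–OH on an sp³ carbon → alcohol (secondary).
pendant –OC(=O)CH3: an acyloxy group → ester.
pendant –COOH: carbonyl C bonded to C and –OH → carboxylic acid.
pendant –COOH: carbonyl C bonded to C and –OH → carboxylic acid.
pendant –COOH: carbonyl C bonded to C and –OH → carboxylic acid.
pendant –OC(=O)CH3: an acyloxy group → ester.
pendant –COOH: carbonyl C bonded to C and –OH → carboxylic acid.
pendant –COCH3: carbonyl C bonded to two carbons → ketone.
–C(=O)OCH2CH3: carbonyl C bonded to C and to –OEt → ester.
Carboxylic acid appears at: CH(COOH), CH(COOH), CH(COOH), CH(COOH) → 4.

4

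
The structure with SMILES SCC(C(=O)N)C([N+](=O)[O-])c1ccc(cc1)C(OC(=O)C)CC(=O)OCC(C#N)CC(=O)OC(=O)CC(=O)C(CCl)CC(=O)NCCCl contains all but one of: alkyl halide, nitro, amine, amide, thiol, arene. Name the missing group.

amine

thiol: present (HSCH2 — –SH on an sp³ carbon → thiol).
nitro: present (CH(NO2) — –NO2 on an sp³ carbon → nitro (the N=O is not a carbonyl)).
arene: present (C6H4 — para-disubstituted benzene ring → arene).
alkyl halide: present (CH(CH2Cl) — pendant –CH2X: halogen on sp³ carbon → alkyl halide).
amide: present (CH(CONH2) — pendant –CONH2: carbonyl C bonded to C and N → amide).
amine: absent. In each of CH(CONH2) and CH2CONHCH2, the nitrogen is bonded directly to a carbonyl carbon, making it part of an amide, not a free amine.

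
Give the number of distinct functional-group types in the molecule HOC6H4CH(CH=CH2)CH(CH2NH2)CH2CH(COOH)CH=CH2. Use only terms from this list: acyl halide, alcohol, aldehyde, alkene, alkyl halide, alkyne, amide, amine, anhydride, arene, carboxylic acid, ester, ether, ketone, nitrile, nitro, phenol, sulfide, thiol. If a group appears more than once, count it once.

5

Working along the chain:
  HOC6H4: –OH attached directly to an aromatic ring → phenol (not alcohol); the ring itself is an arene.
  CH(CH=CH2): pendant –CH=CH2: C=C double bond → alkene.
  CH(CH2NH2): pendant –CH2NH2: N on sp³ C, no adjacent C=O → amine.
  CH(COOH): pendant –COOH: carbonyl C bonded to C and –OH → carboxylic acid.
  CH=CH2: C=C double bond → alkene.
Distinct types present: alkene, amine, arene, carboxylic acid, phenol.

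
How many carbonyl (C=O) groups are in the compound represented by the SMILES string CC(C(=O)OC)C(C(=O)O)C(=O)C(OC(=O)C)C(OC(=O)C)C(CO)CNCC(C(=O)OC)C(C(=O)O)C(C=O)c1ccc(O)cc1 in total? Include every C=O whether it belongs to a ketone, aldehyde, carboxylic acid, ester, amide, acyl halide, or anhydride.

8

CH(COOCH3): ester, 1 C=O (running total 1).
CH(COOH): carboxylic acid, 1 C=O (running total 2).
CO: ketone, 1 C=O (running total 3).
CH(OCOCH3): ester, 1 C=O (running total 4).
CH(OCOCH3): ester, 1 C=O (running total 5).
CH(COOCH3): ester, 1 C=O (running total 6).
CH(COOH): carboxylic acid, 1 C=O (running total 7).
CH(CHO): aldehyde, 1 C=O (running total 8).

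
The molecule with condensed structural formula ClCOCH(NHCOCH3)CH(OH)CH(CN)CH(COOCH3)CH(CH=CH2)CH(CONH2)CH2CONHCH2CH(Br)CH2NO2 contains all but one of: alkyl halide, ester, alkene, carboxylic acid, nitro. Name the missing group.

carboxylic acid

ester: present (CH(COOCH3) — pendant –COOCH3: carbonyl C bonded to C and –OCH3 → ester).
nitro: present (CH2NO2 — –NO2 on carbon → nitro group).
alkene: present (CH(CH=CH2) — pendant –CH=CH2: C=C double bond → alkene).
alkyl halide: present (CH(Br) — halogen on an sp³ carbon → alkyl halide).
carboxylic acid: absent. In CH(COOCH3), the acyl oxygen is bonded to carbon (–O–C), not to H, so this is an ester. In each of CH(NHCOCH3), CH(CONH2) and CH2CONHCH2, the carbonyl is bonded to nitrogen, not to –OH; that is an amide.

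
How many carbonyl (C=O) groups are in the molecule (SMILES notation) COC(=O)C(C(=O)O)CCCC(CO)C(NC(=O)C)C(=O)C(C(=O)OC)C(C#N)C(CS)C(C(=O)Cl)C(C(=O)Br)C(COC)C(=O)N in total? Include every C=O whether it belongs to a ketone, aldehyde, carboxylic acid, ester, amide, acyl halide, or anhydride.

8

CH3OOC: ester, 1 C=O (running total 1).
CH(COOH): carboxylic acid, 1 C=O (running total 2).
CH(NHCOCH3): amide, 1 C=O (running total 3).
CO: ketone, 1 C=O (running total 4).
CH(COOCH3): ester, 1 C=O (running total 5).
CH(COCl): acyl halide, 1 C=O (running total 6).
CH(COBr): acyl halide, 1 C=O (running total 7).
CONH2: amide, 1 C=O (running total 8).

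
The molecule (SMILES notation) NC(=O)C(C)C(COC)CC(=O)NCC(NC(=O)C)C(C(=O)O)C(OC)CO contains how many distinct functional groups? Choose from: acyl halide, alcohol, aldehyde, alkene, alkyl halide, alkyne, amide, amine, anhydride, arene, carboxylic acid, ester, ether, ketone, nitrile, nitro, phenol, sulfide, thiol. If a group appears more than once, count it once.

Reading the structure from left to right:
  H2NCO: –C(=O)NH2: carbonyl C bonded to C and to N → amide (the N is not a separate amine).
  CH(CH2OCH3): pendant –CH2OCH3: C–O–C linkage → ether.
  CH2CONHCH2: –C(=O)–N– linkage → amide (the N is not an amine).
  CH(NHCOCH3): pendant –NHC(=O)CH3: N bonded to a carbonyl → amide (not amine).
  CH(COOH): pendant –COOH: carbonyl C bonded to C and –OH → carboxylic acid.
  CH(OCH3): pendant –OCH3: C–O–C with sp³ C, no adjacent C=O → ether.
  CH2OH: –OH on an sp³ carbon → alcohol.
Distinct types present: alcohol, amide, carboxylic acid, ether.

4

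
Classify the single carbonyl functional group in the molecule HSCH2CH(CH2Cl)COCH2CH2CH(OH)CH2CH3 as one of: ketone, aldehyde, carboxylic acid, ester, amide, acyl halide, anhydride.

The carbonyl is in the CO segment: –C(=O)– with carbon on both sides → ketone.

ketone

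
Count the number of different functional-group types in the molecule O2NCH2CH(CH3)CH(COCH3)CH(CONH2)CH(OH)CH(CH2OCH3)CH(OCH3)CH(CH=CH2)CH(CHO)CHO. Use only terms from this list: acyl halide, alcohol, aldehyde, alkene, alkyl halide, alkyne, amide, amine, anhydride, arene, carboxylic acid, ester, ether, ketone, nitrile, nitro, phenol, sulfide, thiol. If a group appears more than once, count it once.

Working along the chain:
  O2NCH2: –NO2 on carbon → nitro group.
  CH(COCH3): pendant –COCH3: carbonyl C bonded to two carbons → ketone.
  CH(CONH2): pendant –CONH2: carbonyl C bonded to C and N → amide.
  CH(OH): –OH on an sp³ carbon → alcohol (secondary).
  CH(CH2OCH3): pendant –CH2OCH3: C–O–C linkage → ether.
  CH(OCH3): pendant –OCH3: C–O–C with sp³ C, no adjacent C=O → ether.
  CH(CH=CH2): pendant –CH=CH2: C=C double bond → alkene.
  CH(CHO): pendant –CHO: carbonyl C bonded to C and H → aldehyde.
  CHO: terminal –CHO: carbonyl C bonded to H and C → aldehyde.
Distinct types present: alcohol, aldehyde, alkene, amide, ether, ketone, nitro.

7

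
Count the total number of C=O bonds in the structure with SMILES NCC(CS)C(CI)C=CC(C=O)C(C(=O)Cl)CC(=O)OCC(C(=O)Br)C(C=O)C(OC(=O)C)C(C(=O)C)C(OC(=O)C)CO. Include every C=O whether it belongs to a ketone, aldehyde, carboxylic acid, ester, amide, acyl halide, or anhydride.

CH(CHO): aldehyde, 1 C=O (running total 1).
CH(COCl): acyl halide, 1 C=O (running total 2).
CH2COOCH2: ester, 1 C=O (running total 3).
CH(COBr): acyl halide, 1 C=O (running total 4).
CH(CHO): aldehyde, 1 C=O (running total 5).
CH(OCOCH3): ester, 1 C=O (running total 6).
CH(COCH3): ketone, 1 C=O (running total 7).
CH(OCOCH3): ester, 1 C=O (running total 8).

8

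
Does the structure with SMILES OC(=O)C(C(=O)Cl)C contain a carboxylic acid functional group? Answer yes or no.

yes

Working along the chain:
  HOOC: –COOH: carbonyl C bonded to –OH and C → carboxylic acid (the –OH is not a separate alcohol).
  CH(COCl): pendant –C(=O)X: carbonyl C bonded to C and halogen → acyl halide.
The HOOC segment supplies the carboxylic acid: –COOH: carbonyl C bonded to –OH and C → carboxylic acid (the –OH is not a separate alcohol).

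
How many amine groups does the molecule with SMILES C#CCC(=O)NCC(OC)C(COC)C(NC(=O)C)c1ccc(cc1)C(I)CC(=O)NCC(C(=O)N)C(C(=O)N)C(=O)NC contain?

0

Taking each segment in turn:
  HC≡C: C≡C triple bond → alkyne.
  CH2CONHCH2: –C(=O)–N– linkage → amide (the N is not an amine).
  CH(OCH3): pendant –OCH3: C–O–C with sp³ C, no adjacent C=O → ether.
  CH(CH2OCH3): pendant –CH2OCH3: C–O–C linkage → ether.
  CH(NHCOCH3): pendant –NHC(=O)CH3: N bonded to a carbonyl → amide (not amine).
  C6H4: para-disubstituted benzene ring → arene.
  CH(I): halogen on an sp³ carbon → alkyl halide.
  CH2CONHCH2: –C(=O)–N– linkage → amide (the N is not an amine).
  CH(CONH2): pendant –CONH2: carbonyl C bonded to C and N → amide.
  CH(CONH2): pendant –CONH2: carbonyl C bonded to C and N → amide.
  CONHCH3: –C(=O)NHCH3: carbonyl C bonded to C and to N → amide (the N is not an amine).
No segment is a amine: CH2CONHCH2 is amide, not amine; CH(NHCOCH3) is amide, not amine; CH2CONHCH2 is amide, not amine. → 0.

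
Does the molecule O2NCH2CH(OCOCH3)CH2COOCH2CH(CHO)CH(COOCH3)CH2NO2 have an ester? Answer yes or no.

Taking each segment in turn:
  O2NCH2: –NO2 on carbon → nitro group.
  CH(OCOCH3): pendant –OC(=O)CH3: an acyloxy group → ester.
  CH2COOCH2: –C(=O)–O–C with C on the carbonyl side → ester.
  CH(CHO): pendant –CHO: carbonyl C bonded to C and H → aldehyde.
  CH(COOCH3): pendant –COOCH3: carbonyl C bonded to C and –OCH3 → ester.
  CH2NO2: –NO2 on carbon → nitro group.
The CH(OCOCH3) segment supplies the ester: pendant –OC(=O)CH3: an acyloxy group → ester.

yes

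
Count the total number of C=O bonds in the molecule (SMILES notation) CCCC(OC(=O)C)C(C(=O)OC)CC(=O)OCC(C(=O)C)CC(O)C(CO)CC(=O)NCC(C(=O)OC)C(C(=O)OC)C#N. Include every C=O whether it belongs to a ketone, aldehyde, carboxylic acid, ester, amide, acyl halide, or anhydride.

7

CH(OCOCH3): ester, 1 C=O (running total 1).
CH(COOCH3): ester, 1 C=O (running total 2).
CH2COOCH2: ester, 1 C=O (running total 3).
CH(COCH3): ketone, 1 C=O (running total 4).
CH2CONHCH2: amide, 1 C=O (running total 5).
CH(COOCH3): ester, 1 C=O (running total 6).
CH(COOCH3): ester, 1 C=O (running total 7).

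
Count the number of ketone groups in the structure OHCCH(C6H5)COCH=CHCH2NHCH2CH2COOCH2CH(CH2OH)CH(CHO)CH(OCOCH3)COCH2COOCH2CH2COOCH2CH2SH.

2

terminal –CHO: carbonyl C bonded to H and C → aldehyde.
pendant –C6H5: benzene ring → arene.
–C(=O)– with carbon on both sides → ketone.
C=C double bond → alkene.
C–N–C with sp³ carbons and no adjacent C=O → amine (secondary).
–C(=O)–O–C with C on the carbonyl side → ester.
pendant –CH2OH on an sp³ backbone C → alcohol.
pendant –CHO: carbonyl C bonded to C and H → aldehyde.
pendant –OC(=O)CH3: an acyloxy group → ester.
–C(=O)– with carbon on both sides → ketone.
–C(=O)–O–C with C on the carbonyl side → ester.
–C(=O)–O–C with C on the carbonyl side → ester.
–SH on an sp³ carbon → thiol.
Ketone appears at: CO, CO → 2.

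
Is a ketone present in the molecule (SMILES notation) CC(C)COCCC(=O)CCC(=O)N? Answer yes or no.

Taking each segment in turn:
  CH2OCH2: C–O–C with sp³ carbons on both sides and no adjacent C=O → ether.
  CO: –C(=O)– with carbon on both sides → ketone.
  CONH2: –C(=O)NH2: carbonyl C bonded to C and to N → amide (the N is not a separate amine).
The CO segment supplies the ketone: –C(=O)– with carbon on both sides → ketone.

yes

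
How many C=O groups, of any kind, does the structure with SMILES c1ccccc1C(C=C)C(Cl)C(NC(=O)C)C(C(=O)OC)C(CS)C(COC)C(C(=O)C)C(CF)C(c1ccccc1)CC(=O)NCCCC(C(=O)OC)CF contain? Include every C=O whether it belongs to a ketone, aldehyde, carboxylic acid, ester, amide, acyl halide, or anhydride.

5

CH(NHCOCH3): amide, 1 C=O (running total 1).
CH(COOCH3): ester, 1 C=O (running total 2).
CH(COCH3): ketone, 1 C=O (running total 3).
CH2CONHCH2: amide, 1 C=O (running total 4).
CH(COOCH3): ester, 1 C=O (running total 5).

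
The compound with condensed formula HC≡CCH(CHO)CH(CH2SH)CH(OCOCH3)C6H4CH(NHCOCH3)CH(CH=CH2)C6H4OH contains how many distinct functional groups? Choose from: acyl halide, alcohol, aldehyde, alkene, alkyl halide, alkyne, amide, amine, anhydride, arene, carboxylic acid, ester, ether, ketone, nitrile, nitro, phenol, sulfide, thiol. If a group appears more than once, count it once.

C≡C triple bond → alkyne.
pendant –CHO: carbonyl C bonded to C and H → aldehyde.
pendant –CH2SH → thiol.
pendant –OC(=O)CH3: an acyloxy group → ester.
para-disubstituted benzene ring → arene.
pendant –NHC(=O)CH3: N bonded to a carbonyl → amide (not amine).
pendant –CH=CH2: C=C double bond → alkene.
–OH attached directly to an aromatic ring → phenol (not alcohol); the ring itself is an arene.
Distinct types present: aldehyde, alkene, alkyne, amide, arene, ester, phenol, thiol.

8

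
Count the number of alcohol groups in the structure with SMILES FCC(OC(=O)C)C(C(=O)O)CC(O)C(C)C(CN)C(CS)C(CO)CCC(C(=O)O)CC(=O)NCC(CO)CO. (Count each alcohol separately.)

Taking each segment in turn:
  FCH2: halogen on an sp³ carbon → alkyl halide.
  CH(OCOCH3): pendant –OC(=O)CH3: an acyloxy group → ester.
  CH(COOH): pendant –COOH: carbonyl C bonded to C and –OH → carboxylic acid.
  CH(OH): –OH on an sp³ carbon → alcohol (secondary).
  CH(CH2NH2): pendant –CH2NH2: N on sp³ C, no adjacent C=O → amine.
  CH(CH2SH): pendant –CH2SH → thiol.
  CH(CH2OH): pendant –CH2OH on an sp³ backbone C → alcohol.
  CH(COOH): pendant –COOH: carbonyl C bonded to C and –OH → carboxylic acid.
  CH2CONHCH2: –C(=O)–N– linkage → amide (the N is not an amine).
  CH(CH2OH): pendant –CH2OH on an sp³ backbone C → alcohol.
  CH2OH: –OH on an sp³ carbon → alcohol.
Alcohol appears at: CH(OH), CH(CH2OH), CH(CH2OH), CH2OH → 4.

4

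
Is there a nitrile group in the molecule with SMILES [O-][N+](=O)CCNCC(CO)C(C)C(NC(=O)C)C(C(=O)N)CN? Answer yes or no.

–NO2 on carbon → nitro group.
C–N–C with sp³ carbons and no adjacent C=O → amine (secondary).
pendant –CH2OH on an sp³ backbone C → alcohol.
pendant –NHC(=O)CH3: N bonded to a carbonyl → amide (not amine).
pendant –CONH2: carbonyl C bonded to C and N → amide.
–NH2 on an sp³ carbon with no adjacent C=O → amine.
The groups actually present are: alcohol, amide, amine, nitro.

no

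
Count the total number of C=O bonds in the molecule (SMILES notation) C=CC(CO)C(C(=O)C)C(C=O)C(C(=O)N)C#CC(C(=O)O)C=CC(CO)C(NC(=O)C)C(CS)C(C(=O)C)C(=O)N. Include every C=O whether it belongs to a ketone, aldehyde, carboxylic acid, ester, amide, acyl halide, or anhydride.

CH(COCH3): ketone, 1 C=O (running total 1).
CH(CHO): aldehyde, 1 C=O (running total 2).
CH(CONH2): amide, 1 C=O (running total 3).
CH(COOH): carboxylic acid, 1 C=O (running total 4).
CH(NHCOCH3): amide, 1 C=O (running total 5).
CH(COCH3): ketone, 1 C=O (running total 6).
CONH2: amide, 1 C=O (running total 7).

7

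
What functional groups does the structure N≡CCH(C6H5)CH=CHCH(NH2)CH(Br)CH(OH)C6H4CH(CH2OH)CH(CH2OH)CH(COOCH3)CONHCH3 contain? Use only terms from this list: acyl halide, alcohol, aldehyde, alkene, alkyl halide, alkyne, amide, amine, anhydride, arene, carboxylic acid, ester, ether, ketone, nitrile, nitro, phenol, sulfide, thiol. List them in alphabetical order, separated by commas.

Reading the structure from left to right:
  N≡C: N≡C–: carbon triple-bonded to nitrogen → nitrile.
  CH(C6H5): pendant –C6H5: benzene ring → arene.
  CH=CH: C=C double bond → alkene.
  CH(NH2): –NH2 on an sp³ carbon with no adjacent C=O → amine.
  CH(Br): halogen on an sp³ carbon → alkyl halide.
  CH(OH): –OH on an sp³ carbon → alcohol (secondary).
  C6H4: para-disubstituted benzene ring → arene.
  CH(CH2OH): pendant –CH2OH on an sp³ backbone C → alcohol.
  CH(CH2OH): pendant –CH2OH on an sp³ backbone C → alcohol.
  CH(COOCH3): pendant –COOCH3: carbonyl C bonded to C and –OCH3 → ester.
  CONHCH3: –C(=O)NHCH3: carbonyl C bonded to C and to N → amide (the N is not an amine).

alcohol, alkene, alkyl halide, amide, amine, arene, ester, nitrile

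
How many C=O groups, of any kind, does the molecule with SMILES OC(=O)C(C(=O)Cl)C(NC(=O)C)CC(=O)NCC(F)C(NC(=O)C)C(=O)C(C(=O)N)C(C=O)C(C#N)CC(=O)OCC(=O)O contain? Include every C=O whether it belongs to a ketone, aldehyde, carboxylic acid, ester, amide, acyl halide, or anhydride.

10

HOOC: carboxylic acid, 1 C=O (running total 1).
CH(COCl): acyl halide, 1 C=O (running total 2).
CH(NHCOCH3): amide, 1 C=O (running total 3).
CH2CONHCH2: amide, 1 C=O (running total 4).
CH(NHCOCH3): amide, 1 C=O (running total 5).
CO: ketone, 1 C=O (running total 6).
CH(CONH2): amide, 1 C=O (running total 7).
CH(CHO): aldehyde, 1 C=O (running total 8).
CH2COOCH2: ester, 1 C=O (running total 9).
COOH: carboxylic acid, 1 C=O (running total 10).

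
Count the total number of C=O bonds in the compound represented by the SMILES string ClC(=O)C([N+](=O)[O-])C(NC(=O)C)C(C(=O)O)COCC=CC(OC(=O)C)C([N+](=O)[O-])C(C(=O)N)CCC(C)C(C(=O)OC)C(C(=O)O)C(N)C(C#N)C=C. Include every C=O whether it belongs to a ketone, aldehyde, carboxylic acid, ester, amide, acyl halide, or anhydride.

ClCO: acyl halide, 1 C=O (running total 1).
CH(NHCOCH3): amide, 1 C=O (running total 2).
CH(COOH): carboxylic acid, 1 C=O (running total 3).
CH(OCOCH3): ester, 1 C=O (running total 4).
CH(CONH2): amide, 1 C=O (running total 5).
CH(COOCH3): ester, 1 C=O (running total 6).
CH(COOH): carboxylic acid, 1 C=O (running total 7).

7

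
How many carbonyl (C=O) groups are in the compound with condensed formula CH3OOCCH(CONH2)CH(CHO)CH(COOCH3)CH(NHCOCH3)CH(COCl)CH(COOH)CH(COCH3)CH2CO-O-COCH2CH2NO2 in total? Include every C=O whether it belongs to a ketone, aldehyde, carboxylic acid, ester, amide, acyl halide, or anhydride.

CH3OOC: ester, 1 C=O (running total 1).
CH(CONH2): amide, 1 C=O (running total 2).
CH(CHO): aldehyde, 1 C=O (running total 3).
CH(COOCH3): ester, 1 C=O (running total 4).
CH(NHCOCH3): amide, 1 C=O (running total 5).
CH(COCl): acyl halide, 1 C=O (running total 6).
CH(COOH): carboxylic acid, 1 C=O (running total 7).
CH(COCH3): ketone, 1 C=O (running total 8).
CH2CO-O-COCH2: anhydride, 2 C=O (running total 10).

10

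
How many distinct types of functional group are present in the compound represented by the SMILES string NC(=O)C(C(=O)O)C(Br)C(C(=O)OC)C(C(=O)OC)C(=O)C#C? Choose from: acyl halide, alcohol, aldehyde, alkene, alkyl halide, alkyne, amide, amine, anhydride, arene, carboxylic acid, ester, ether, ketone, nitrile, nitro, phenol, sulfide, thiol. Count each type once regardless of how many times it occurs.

–C(=O)NH2: carbonyl C bonded to C and to N → amide (the N is not a separate amine).
pendant –COOH: carbonyl C bonded to C and –OH → carboxylic acid.
halogen on an sp³ carbon → alkyl halide.
pendant –COOCH3: carbonyl C bonded to C and –OCH3 → ester.
pendant –COOCH3: carbonyl C bonded to C and –OCH3 → ester.
–C(=O)– with carbon on both sides → ketone.
C≡C triple bond → alkyne.
Distinct types present: alkyl halide, alkyne, amide, carboxylic acid, ester, ketone.

6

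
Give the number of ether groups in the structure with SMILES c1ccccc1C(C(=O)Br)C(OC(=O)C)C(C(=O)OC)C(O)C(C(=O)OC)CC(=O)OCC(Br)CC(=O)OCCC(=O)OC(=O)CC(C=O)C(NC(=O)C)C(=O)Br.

Reading the structure from left to right:
  C6H5: C6H5– phenyl ring → arene.
  CH(COBr): pendant –C(=O)X: carbonyl C bonded to C and halogen → acyl halide.
  CH(OCOCH3): pendant –OC(=O)CH3: an acyloxy group → ester.
  CH(COOCH3): pendant –COOCH3: carbonyl C bonded to C and –OCH3 → ester.
  CH(OH): –OH on an sp³ carbon → alcohol (secondary).
  CH(COOCH3): pendant –COOCH3: carbonyl C bonded to C and –OCH3 → ester.
  CH2COOCH2: –C(=O)–O–C with C on the carbonyl side → ester.
  CH(Br): halogen on an sp³ carbon → alkyl halide.
  CH2COOCH2: –C(=O)–O–C with C on the carbonyl side → ester.
  CH2CO-O-COCH2: two acyl groups sharing one oxygen, –C(=O)–O–C(=O)– → anhydride.
  CH(CHO): pendant –CHO: carbonyl C bonded to C and H → aldehyde.
  CH(NHCOCH3): pendant –NHC(=O)CH3: N bonded to a carbonyl → amide (not amine).
  COBr: –C(=O)Br: carbonyl C bonded to C and to a halogen → acyl halide (not alkyl halide).
No segment is a ether: CH(OCOCH3) is ester, not ether; CH(COOCH3) is ester, not ether; CH(OH) is alcohol, not ether. → 0.

0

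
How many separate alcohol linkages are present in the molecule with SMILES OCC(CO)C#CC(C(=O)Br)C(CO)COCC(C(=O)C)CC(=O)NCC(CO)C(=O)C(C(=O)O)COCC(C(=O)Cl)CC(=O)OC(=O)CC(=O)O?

4

Taking each segment in turn:
  HOCH2: HO– on an sp³ carbon → alcohol.
  CH(CH2OH): pendant –CH2OH on an sp³ backbone C → alcohol.
  C≡C: C≡C triple bond → alkyne.
  CH(COBr): pendant –C(=O)X: carbonyl C bonded to C and halogen → acyl halide.
  CH(CH2OH): pendant –CH2OH on an sp³ backbone C → alcohol.
  CH2OCH2: C–O–C with sp³ carbons on both sides and no adjacent C=O → ether.
  CH(COCH3): pendant –COCH3: carbonyl C bonded to two carbons → ketone.
  CH2CONHCH2: –C(=O)–N– linkage → amide (the N is not an amine).
  CH(CH2OH): pendant –CH2OH on an sp³ backbone C → alcohol.
  CO: –C(=O)– with carbon on both sides → ketone.
  CH(COOH): pendant –COOH: carbonyl C bonded to C and –OH → carboxylic acid.
  CH2OCH2: C–O–C with sp³ carbons on both sides and no adjacent C=O → ether.
  CH(COCl): pendant –C(=O)X: carbonyl C bonded to C and halogen → acyl halide.
  CH2CO-O-COCH2: two acyl groups sharing one oxygen, –C(=O)–O–C(=O)– → anhydride.
  COOH: –COOH: carbonyl C bonded to –OH and C → carboxylic acid (the –OH is not a separate alcohol).
Alcohol appears at: HOCH2, CH(CH2OH), CH(CH2OH), CH(CH2OH) → 4.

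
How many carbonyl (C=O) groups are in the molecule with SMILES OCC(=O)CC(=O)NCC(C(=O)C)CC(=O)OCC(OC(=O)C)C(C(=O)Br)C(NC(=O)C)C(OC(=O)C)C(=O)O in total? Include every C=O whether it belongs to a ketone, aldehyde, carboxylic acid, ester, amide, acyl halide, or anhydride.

9

CO: ketone, 1 C=O (running total 1).
CH2CONHCH2: amide, 1 C=O (running total 2).
CH(COCH3): ketone, 1 C=O (running total 3).
CH2COOCH2: ester, 1 C=O (running total 4).
CH(OCOCH3): ester, 1 C=O (running total 5).
CH(COBr): acyl halide, 1 C=O (running total 6).
CH(NHCOCH3): amide, 1 C=O (running total 7).
CH(OCOCH3): ester, 1 C=O (running total 8).
COOH: carboxylic acid, 1 C=O (running total 9).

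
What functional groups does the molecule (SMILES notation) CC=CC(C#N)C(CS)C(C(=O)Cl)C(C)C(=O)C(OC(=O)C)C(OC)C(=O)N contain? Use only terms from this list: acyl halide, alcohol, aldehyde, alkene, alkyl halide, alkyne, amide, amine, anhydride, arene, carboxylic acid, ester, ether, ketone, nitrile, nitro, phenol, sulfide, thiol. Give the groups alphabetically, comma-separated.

C=C double bond → alkene.
pendant –C≡N: nitrile.
pendant –CH2SH → thiol.
pendant –C(=O)X: carbonyl C bonded to C and halogen → acyl halide.
–C(=O)– with carbon on both sides → ketone.
pendant –OC(=O)CH3: an acyloxy group → ester.
pendant –OCH3: C–O–C with sp³ C, no adjacent C=O → ether.
–C(=O)NH2: carbonyl C bonded to C and to N → amide (the N is not a separate amine).

acyl halide, alkene, amide, ester, ether, ketone, nitrile, thiol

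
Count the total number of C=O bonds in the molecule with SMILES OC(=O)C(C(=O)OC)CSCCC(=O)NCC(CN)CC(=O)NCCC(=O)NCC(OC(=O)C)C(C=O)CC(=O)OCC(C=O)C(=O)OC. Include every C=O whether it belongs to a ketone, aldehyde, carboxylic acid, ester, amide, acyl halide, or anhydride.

HOOC: carboxylic acid, 1 C=O (running total 1).
CH(COOCH3): ester, 1 C=O (running total 2).
CH2CONHCH2: amide, 1 C=O (running total 3).
CH2CONHCH2: amide, 1 C=O (running total 4).
CH2CONHCH2: amide, 1 C=O (running total 5).
CH(OCOCH3): ester, 1 C=O (running total 6).
CH(CHO): aldehyde, 1 C=O (running total 7).
CH2COOCH2: ester, 1 C=O (running total 8).
CH(CHO): aldehyde, 1 C=O (running total 9).
COOCH3: ester, 1 C=O (running total 10).

10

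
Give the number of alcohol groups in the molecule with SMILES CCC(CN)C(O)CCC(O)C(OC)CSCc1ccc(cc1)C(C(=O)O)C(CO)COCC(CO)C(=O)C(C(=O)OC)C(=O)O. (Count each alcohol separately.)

pendant –CH2NH2: N on sp³ C, no adjacent C=O → amine.
–OH on an sp³ carbon → alcohol (secondary).
–OH on an sp³ carbon → alcohol (secondary).
pendant –OCH3: C–O–C with sp³ C, no adjacent C=O → ether.
C–S–C linkage → sulfide (thioether).
para-disubstituted benzene ring → arene.
pendant –COOH: carbonyl C bonded to C and –OH → carboxylic acid.
pendant –CH2OH on an sp³ backbone C → alcohol.
C–O–C with sp³ carbons on both sides and no adjacent C=O → ether.
pendant –CH2OH on an sp³ backbone C → alcohol.
–C(=O)– with carbon on both sides → ketone.
pendant –COOCH3: carbonyl C bonded to C and –OCH3 → ester.
–COOH: carbonyl C bonded to –OH and C → carboxylic acid (the –OH is not a separate alcohol).
Alcohol appears at: CH(OH), CH(OH), CH(CH2OH), CH(CH2OH) → 4.

4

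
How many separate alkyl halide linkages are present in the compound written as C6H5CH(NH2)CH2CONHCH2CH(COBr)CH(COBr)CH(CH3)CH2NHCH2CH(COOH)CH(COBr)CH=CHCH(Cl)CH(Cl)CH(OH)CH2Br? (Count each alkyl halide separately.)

3

Working along the chain:
  C6H5: C6H5– phenyl ring → arene.
  CH(NH2): –NH2 on an sp³ carbon with no adjacent C=O → amine.
  CH2CONHCH2: –C(=O)–N– linkage → amide (the N is not an amine).
  CH(COBr): pendant –C(=O)X: carbonyl C bonded to C and halogen → acyl halide.
  CH(COBr): pendant –C(=O)X: carbonyl C bonded to C and halogen → acyl halide.
  CH2NHCH2: C–N–C with sp³ carbons and no adjacent C=O → amine (secondary).
  CH(COOH): pendant –COOH: carbonyl C bonded to C and –OH → carboxylic acid.
  CH(COBr): pendant –C(=O)X: carbonyl C bonded to C and halogen → acyl halide.
  CH=CH: C=C double bond → alkene.
  CH(Cl): halogen on an sp³ carbon → alkyl halide.
  CH(Cl): halogen on an sp³ carbon → alkyl halide.
  CH(OH): –OH on an sp³ carbon → alcohol (secondary).
  CH2Br: halogen on an sp³ carbon → alkyl halide.
Alkyl halide appears at: CH(Cl), CH(Cl), CH2Br → 3.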